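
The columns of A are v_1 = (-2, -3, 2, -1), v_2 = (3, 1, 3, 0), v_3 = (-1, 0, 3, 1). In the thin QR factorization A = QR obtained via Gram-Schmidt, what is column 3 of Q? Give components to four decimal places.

e_3 = (-0.5352, 0.4148, 0.3969, 0.6197)

v_1 = (-2, -3, 2, -1); ‖v_1‖ = 4.2426, so e_1 = (-0.4714, -0.7071, 0.4714, -0.2357).
e_1·v_2 = (-0.4714)·3 + (-0.7071)·1 + 0.4714·3 + (-0.2357)·0 = -0.7071.
u_2 = v_2 + 0.7071·e_1 = (2.6667, 0.5000, 3.3333, -0.1667).
‖u_2‖ = 4.3012, so e_2 = (0.6200, 0.1162, 0.7750, -0.0387).
e_1·v_3 = (-0.4714)·(-1) + (-0.7071)·0 + 0.4714·3 + (-0.2357)·1 = 1.6499; e_2·v_3 = 0.6200·(-1) + 0.1162·0 + 0.7750·3 + (-0.0387)·1 = 1.6662.
u_3 = v_3 − 1.6499·e_1 − 1.6662·e_2 = (-1.2553, 0.9730, 0.9309, 1.4535).
‖u_3‖ = 2.3455, so e_3 = (-0.5352, 0.4148, 0.3969, 0.6197).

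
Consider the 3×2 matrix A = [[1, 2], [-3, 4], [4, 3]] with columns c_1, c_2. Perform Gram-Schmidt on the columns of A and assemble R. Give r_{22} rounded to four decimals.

e_1 = c_1/‖c_1‖ = (1, -3, 4)/5.0990 = (0.1961, -0.5883, 0.7845).
r_{12} = e_1·c_2 = 0.3922.
u_2 = c_2 − 0.3922·e_1 = (1.9231, 4.2308, 2.6923).
r_{22} = ‖u_2‖ = 5.3709.

r_{22} = 5.3709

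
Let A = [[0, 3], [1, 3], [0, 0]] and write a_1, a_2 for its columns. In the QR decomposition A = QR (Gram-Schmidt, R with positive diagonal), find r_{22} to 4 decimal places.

q_1 = a_1/‖a_1‖ = (0, 1, 0)/1.0000 = (0.0000, 1.0000, 0.0000).
r_{12} = q_1·a_2 = 3.0000.
u_2 = a_2 − 3.0000·q_1 = (3.0000, 0.0000, 0.0000).
r_{22} = ‖u_2‖ = 3.0000.

r_{22} = 3.0000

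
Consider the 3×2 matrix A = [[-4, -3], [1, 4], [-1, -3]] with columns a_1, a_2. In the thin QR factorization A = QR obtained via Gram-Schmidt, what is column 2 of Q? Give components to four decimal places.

a_1 = (-4, 1, -1); ‖a_1‖ = 4.2426, so q_1 = (-0.9428, 0.2357, -0.2357).
q_1·a_2 = (-0.9428)·(-3) + 0.2357·4 + (-0.2357)·(-3) = 4.4783.
u_2 = a_2 − 4.4783·q_1 = (1.2222, 2.9444, -1.9444).
‖u_2‖ = 3.7342, so q_2 = (0.3273, 0.7885, -0.5207).

q_2 = (0.3273, 0.7885, -0.5207)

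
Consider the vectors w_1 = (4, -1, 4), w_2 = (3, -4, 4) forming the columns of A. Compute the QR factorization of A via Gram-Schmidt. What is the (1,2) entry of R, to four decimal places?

w_1 = (4, -1, 4); ‖w_1‖ = 5.7446, so e_1 = (0.6963, -0.1741, 0.6963).
r_{12} = e_1·w_2 = 5.5705.

r_{12} = 5.5705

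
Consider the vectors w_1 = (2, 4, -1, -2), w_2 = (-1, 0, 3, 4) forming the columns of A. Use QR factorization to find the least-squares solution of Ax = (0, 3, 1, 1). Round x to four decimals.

x = (0.6757, 0.6071)

w_1 = (2, 4, -1, -2); ‖w_1‖ = 5.0000, so e_1 = (0.4000, 0.8000, -0.2000, -0.4000).
e_1·w_2 = 0.4000·(-1) + 0.8000·0 + (-0.2000)·3 + (-0.4000)·4 = -2.6000.
u_2 = w_2 + 2.6000·e_1 = (0.0400, 2.0800, 2.4800, 2.9600).
‖u_2‖ = 4.3863, so e_2 = (0.0091, 0.4742, 0.5654, 0.6748).
Qᵀb = (1.8000, 2.6628).
Back-substitute: x_2 = 2.6628/4.3863 = 0.6071.
x_1 = (1.8000 + 2.6000·0.6071)/5.0000 = 0.6757.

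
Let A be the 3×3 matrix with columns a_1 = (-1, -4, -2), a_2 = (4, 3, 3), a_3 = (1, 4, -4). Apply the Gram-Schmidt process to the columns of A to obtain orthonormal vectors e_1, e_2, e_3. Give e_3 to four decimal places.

a_1 = (-1, -4, -2); ‖a_1‖ = 4.5826, so e_1 = (-0.2182, -0.8729, -0.4364).
e_1·a_2 = (-0.2182)·4 + (-0.8729)·3 + (-0.4364)·3 = -4.8008.
u_2 = a_2 + 4.8008·e_1 = (2.9524, -1.1905, 0.9048).
‖u_2‖ = 3.3094, so e_2 = (0.8921, -0.3597, 0.2734).
e_1·a_3 = (-0.2182)·1 + (-0.8729)·4 + (-0.4364)·(-4) = -1.9640; e_2·a_3 = 0.8921·1 + (-0.3597)·4 + 0.2734·(-4) = -1.6403.
u_3 = a_3 + 1.9640·e_1 + 1.6403·e_2 = (2.0348, 1.6957, -4.4087).
‖u_3‖ = 5.1432, so e_3 = (0.3956, 0.3297, -0.8572).

e_3 = (0.3956, 0.3297, -0.8572)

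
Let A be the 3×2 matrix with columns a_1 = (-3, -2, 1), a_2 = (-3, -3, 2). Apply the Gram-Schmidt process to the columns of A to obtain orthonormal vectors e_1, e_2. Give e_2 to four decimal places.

a_1 = (-3, -2, 1); ‖a_1‖ = 3.7417, so e_1 = (-0.8018, -0.5345, 0.2673).
e_1·a_2 = (-0.8018)·(-3) + (-0.5345)·(-3) + 0.2673·2 = 4.5434.
u_2 = a_2 − 4.5434·e_1 = (0.6429, -0.5714, 0.7857).
‖u_2‖ = 1.1650, so e_2 = (0.5518, -0.4905, 0.6745).

e_2 = (0.5518, -0.4905, 0.6745)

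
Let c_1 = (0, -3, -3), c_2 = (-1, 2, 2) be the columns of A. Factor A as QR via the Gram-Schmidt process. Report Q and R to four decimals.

q_1 = c_1/‖c_1‖ = (0, -3, -3)/4.2426 = (0.0000, -0.7071, -0.7071).
r_{12} = q_1·c_2 = -2.8284.
u_2 = c_2 + 2.8284·q_1 = (-1.0000, 0.0000, 0.0000).
‖u_2‖ = 1.0000, so q_2 = (-1.0000, 0.0000, 0.0000).

Q = [[0.0000, -1.0000], [-0.7071, 0.0000], [-0.7071, 0.0000]], R = [[4.2426, -2.8284], [0.0000, 1.0000]]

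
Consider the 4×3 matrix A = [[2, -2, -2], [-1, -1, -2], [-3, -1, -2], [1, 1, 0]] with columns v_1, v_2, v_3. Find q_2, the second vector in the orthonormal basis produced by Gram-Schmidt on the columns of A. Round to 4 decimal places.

q_2 = (-0.8102, -0.3545, -0.3038, 0.3545)

v_1 = (2, -1, -3, 1); ‖v_1‖ = 3.8730, so q_1 = (0.5164, -0.2582, -0.7746, 0.2582).
q_1·v_2 = 0.5164·(-2) + (-0.2582)·(-1) + (-0.7746)·(-1) + 0.2582·1 = 0.2582.
u_2 = v_2 − 0.2582·q_1 = (-2.1333, -0.9333, -0.8000, 0.9333).
‖u_2‖ = 2.6331, so q_2 = (-0.8102, -0.3545, -0.3038, 0.3545).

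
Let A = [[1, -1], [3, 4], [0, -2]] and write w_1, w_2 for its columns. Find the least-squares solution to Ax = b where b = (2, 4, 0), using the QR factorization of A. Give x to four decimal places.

x = (1.5730, -0.1573)

w_1 = (1, 3, 0); ‖w_1‖ = 3.1623, so e_1 = (0.3162, 0.9487, 0.0000).
e_1·w_2 = 0.3162·(-1) + 0.9487·4 + 0.0000·(-2) = 3.4785.
u_2 = w_2 − 3.4785·e_1 = (-2.1000, 0.7000, -2.0000).
‖u_2‖ = 2.9833, so e_2 = (-0.7039, 0.2346, -0.6704).
Qᵀb = (4.4272, -0.4693).
Back-substitute: x_2 = -0.4693/2.9833 = -0.1573.
x_1 = (4.4272 − 3.4785·(-0.1573))/3.1623 = 1.5730.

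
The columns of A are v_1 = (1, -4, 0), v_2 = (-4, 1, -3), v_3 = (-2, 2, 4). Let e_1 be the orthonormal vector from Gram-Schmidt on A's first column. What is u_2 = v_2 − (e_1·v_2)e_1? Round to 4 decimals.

v_1 = (1, -4, 0); ‖v_1‖ = 4.1231, so e_1 = (0.2425, -0.9701, 0.0000).
e_1·v_2 = 0.2425·(-4) + (-0.9701)·1 + 0.0000·(-3) = -1.9403.
u_2 = v_2 + 1.9403·e_1 = (-3.5294, -0.8824, -3.0000).

u_2 = (-3.5294, -0.8824, -3.0000)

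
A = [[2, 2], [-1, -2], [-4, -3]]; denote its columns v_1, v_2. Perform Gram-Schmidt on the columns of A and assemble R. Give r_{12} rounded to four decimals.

q_1 = v_1/‖v_1‖ = (2, -1, -4)/4.5826 = (0.4364, -0.2182, -0.8729).
r_{12} = q_1·v_2 = 3.9279.

r_{12} = 3.9279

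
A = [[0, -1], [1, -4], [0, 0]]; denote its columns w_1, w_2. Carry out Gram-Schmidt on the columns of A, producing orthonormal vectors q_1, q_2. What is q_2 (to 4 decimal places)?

q_2 = (-1.0000, 0.0000, 0.0000)

w_1 = (0, 1, 0); ‖w_1‖ = 1.0000, so q_1 = (0.0000, 1.0000, 0.0000).
q_1·w_2 = 0.0000·(-1) + 1.0000·(-4) + 0.0000·0 = -4.0000.
u_2 = w_2 + 4.0000·q_1 = (-1.0000, 0.0000, 0.0000).
‖u_2‖ = 1.0000, so q_2 = (-1.0000, 0.0000, 0.0000).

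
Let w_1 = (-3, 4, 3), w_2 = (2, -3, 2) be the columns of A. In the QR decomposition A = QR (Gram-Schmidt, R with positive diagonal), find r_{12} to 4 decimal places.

q_1 = w_1/‖w_1‖ = (-3, 4, 3)/5.8310 = (-0.5145, 0.6860, 0.5145).
r_{12} = q_1·w_2 = -2.0580.

r_{12} = -2.0580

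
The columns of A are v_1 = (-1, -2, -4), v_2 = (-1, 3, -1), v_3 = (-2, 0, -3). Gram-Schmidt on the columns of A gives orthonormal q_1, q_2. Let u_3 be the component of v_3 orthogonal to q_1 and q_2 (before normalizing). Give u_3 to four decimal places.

v_1 = (-1, -2, -4); ‖v_1‖ = 4.5826, so q_1 = (-0.2182, -0.4364, -0.8729).
q_1·v_2 = (-0.2182)·(-1) + (-0.4364)·3 + (-0.8729)·(-1) = -0.2182.
u_2 = v_2 + 0.2182·q_1 = (-1.0476, 2.9048, -1.1905).
‖u_2‖ = 3.3094, so q_2 = (-0.3166, 0.8777, -0.3597).
q_1·v_3 = (-0.2182)·(-2) + (-0.4364)·0 + (-0.8729)·(-3) = 3.0551; q_2·v_3 = (-0.3166)·(-2) + 0.8777·0 + (-0.3597)·(-3) = 1.7123.
u_3 = v_3 − 3.0551·q_1 − 1.7123·q_2 = (-0.7913, -0.1696, 0.2826).

u_3 = (-0.7913, -0.1696, 0.2826)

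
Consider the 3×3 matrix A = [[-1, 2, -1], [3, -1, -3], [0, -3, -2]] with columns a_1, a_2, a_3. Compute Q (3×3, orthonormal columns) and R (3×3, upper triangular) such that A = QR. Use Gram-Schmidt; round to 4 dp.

e_1 = a_1/‖a_1‖ = (-1, 3, 0)/3.1623 = (-0.3162, 0.9487, 0.0000).
r_{12} = e_1·a_2 = -1.5811.
u_2 = a_2 + 1.5811·e_1 = (1.5000, 0.5000, -3.0000).
‖u_2‖ = 3.3912, so e_2 = (0.4423, 0.1474, -0.8847).
r_{13} = e_1·a_3 = -2.5298; r_{23} = e_2·a_3 = 0.8847.
u_3 = a_3 + 2.5298·e_1 − 0.8847·e_2 = (-2.1913, -0.7304, -1.2174).
‖u_3‖ = 2.6110, so e_3 = (-0.8393, -0.2798, -0.4663).

Q = [[-0.3162, 0.4423, -0.8393], [0.9487, 0.1474, -0.2798], [0.0000, -0.8847, -0.4663]], R = [[3.1623, -1.5811, -2.5298], [0.0000, 3.3912, 0.8847], [0.0000, 0.0000, 2.6110]]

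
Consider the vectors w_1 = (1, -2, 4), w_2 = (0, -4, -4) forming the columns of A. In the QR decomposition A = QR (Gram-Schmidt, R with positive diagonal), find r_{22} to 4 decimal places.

r_{22} = 5.3807

e_1 = w_1/‖w_1‖ = (1, -2, 4)/4.5826 = (0.2182, -0.4364, 0.8729).
r_{12} = e_1·w_2 = -1.7457.
u_2 = w_2 + 1.7457·e_1 = (0.3810, -4.7619, -2.4762).
r_{22} = ‖u_2‖ = 5.3807.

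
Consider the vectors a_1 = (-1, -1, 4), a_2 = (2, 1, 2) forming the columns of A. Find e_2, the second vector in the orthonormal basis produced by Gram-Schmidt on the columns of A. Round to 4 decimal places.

e_1 = a_1/‖a_1‖ = (-1, -1, 4)/4.2426 = (-0.2357, -0.2357, 0.9428).
r_{12} = e_1·a_2 = 1.1785.
u_2 = a_2 − 1.1785·e_1 = (2.2778, 1.2778, 0.8889).
‖u_2‖ = 2.7588, so e_2 = (0.8256, 0.4632, 0.3222).

e_2 = (0.8256, 0.4632, 0.3222)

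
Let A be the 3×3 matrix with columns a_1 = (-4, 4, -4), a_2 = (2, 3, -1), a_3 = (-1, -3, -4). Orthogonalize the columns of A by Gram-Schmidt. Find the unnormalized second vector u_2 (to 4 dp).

a_1 = (-4, 4, -4); ‖a_1‖ = 6.9282, so q_1 = (-0.5774, 0.5774, -0.5774).
q_1·a_2 = (-0.5774)·2 + 0.5774·3 + (-0.5774)·(-1) = 1.1547.
u_2 = a_2 − 1.1547·q_1 = (2.6667, 2.3333, -0.3333).

u_2 = (2.6667, 2.3333, -0.3333)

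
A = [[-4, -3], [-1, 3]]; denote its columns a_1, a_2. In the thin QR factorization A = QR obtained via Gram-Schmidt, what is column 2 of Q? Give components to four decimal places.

q_2 = (-0.2425, 0.9701)

a_1 = (-4, -1); ‖a_1‖ = 4.1231, so q_1 = (-0.9701, -0.2425).
q_1·a_2 = (-0.9701)·(-3) + (-0.2425)·3 = 2.1828.
u_2 = a_2 − 2.1828·q_1 = (-0.8824, 3.5294).
‖u_2‖ = 3.6380, so q_2 = (-0.2425, 0.9701).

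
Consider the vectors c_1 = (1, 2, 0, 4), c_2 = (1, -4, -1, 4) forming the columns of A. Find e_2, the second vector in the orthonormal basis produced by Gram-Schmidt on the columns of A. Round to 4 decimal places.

e_2 = (0.1041, -0.8847, -0.1821, 0.4163)

e_1 = c_1/‖c_1‖ = (1, 2, 0, 4)/4.5826 = (0.2182, 0.4364, 0.0000, 0.8729).
r_{12} = e_1·c_2 = 1.9640.
u_2 = c_2 − 1.9640·e_1 = (0.5714, -4.8571, -1.0000, 2.2857).
‖u_2‖ = 5.4903, so e_2 = (0.1041, -0.8847, -0.1821, 0.4163).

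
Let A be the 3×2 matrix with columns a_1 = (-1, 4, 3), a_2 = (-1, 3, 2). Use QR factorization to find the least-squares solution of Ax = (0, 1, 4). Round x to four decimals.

q_1 = a_1/‖a_1‖ = (-1, 4, 3)/5.0990 = (-0.1961, 0.7845, 0.5883).
r_{12} = q_1·a_2 = 3.7262.
u_2 = a_2 − 3.7262·q_1 = (-0.2692, 0.0769, -0.1923).
‖u_2‖ = 0.3397, so q_2 = (-0.7926, 0.2265, -0.5661).
Qᵀb = (3.1379, -2.0381).
Back-substitute: x_2 = -2.0381/0.3397 = -6.0000.
x_1 = (3.1379 − 3.7262·(-6.0000))/5.0990 = 5.0000.

x = (5.0000, -6.0000)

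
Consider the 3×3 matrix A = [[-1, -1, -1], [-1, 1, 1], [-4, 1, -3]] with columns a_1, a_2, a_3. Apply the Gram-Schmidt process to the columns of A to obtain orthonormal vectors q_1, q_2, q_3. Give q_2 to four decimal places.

q_2 = (-0.8412, 0.5353, 0.0765)

a_1 = (-1, -1, -4); ‖a_1‖ = 4.2426, so q_1 = (-0.2357, -0.2357, -0.9428).
q_1·a_2 = (-0.2357)·(-1) + (-0.2357)·1 + (-0.9428)·1 = -0.9428.
u_2 = a_2 + 0.9428·q_1 = (-1.2222, 0.7778, 0.1111).
‖u_2‖ = 1.4530, so q_2 = (-0.8412, 0.5353, 0.0765).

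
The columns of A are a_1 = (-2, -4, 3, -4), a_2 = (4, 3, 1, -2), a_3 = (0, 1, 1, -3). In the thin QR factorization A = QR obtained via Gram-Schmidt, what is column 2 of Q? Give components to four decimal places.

q_2 = (0.6779, 0.4143, 0.3013, -0.5273)

a_1 = (-2, -4, 3, -4); ‖a_1‖ = 6.7082, so q_1 = (-0.2981, -0.5963, 0.4472, -0.5963).
q_1·a_2 = (-0.2981)·4 + (-0.5963)·3 + 0.4472·1 + (-0.5963)·(-2) = -1.3416.
u_2 = a_2 + 1.3416·q_1 = (3.6000, 2.2000, 1.6000, -2.8000).
‖u_2‖ = 5.3104, so q_2 = (0.6779, 0.4143, 0.3013, -0.5273).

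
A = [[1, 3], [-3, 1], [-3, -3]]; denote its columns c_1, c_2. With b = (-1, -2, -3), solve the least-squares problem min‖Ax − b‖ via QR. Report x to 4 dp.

x = (0.8214, -0.1786)

q_1 = c_1/‖c_1‖ = (1, -3, -3)/4.3589 = (0.2294, -0.6882, -0.6882).
r_{12} = q_1·c_2 = 2.0647.
u_2 = c_2 − 2.0647·q_1 = (2.5263, 2.4211, -1.5789).
‖u_2‖ = 3.8389, so q_2 = (0.6581, 0.6307, -0.4113).
Qᵀb = (3.2118, -0.6855).
Back-substitute: x_2 = -0.6855/3.8389 = -0.1786.
x_1 = (3.2118 − 2.0647·(-0.1786))/4.3589 = 0.8214.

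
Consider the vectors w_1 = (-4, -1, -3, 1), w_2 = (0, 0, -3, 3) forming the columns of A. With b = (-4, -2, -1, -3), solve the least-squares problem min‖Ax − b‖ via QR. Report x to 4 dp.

w_1 = (-4, -1, -3, 1); ‖w_1‖ = 5.1962, so q_1 = (-0.7698, -0.1925, -0.5774, 0.1925).
q_1·w_2 = (-0.7698)·0 + (-0.1925)·0 + (-0.5774)·(-3) + 0.1925·3 = 2.3094.
u_2 = w_2 − 2.3094·q_1 = (1.7778, 0.4444, -1.6667, 2.5556).
‖u_2‖ = 3.5590, so q_2 = (0.4995, 0.1249, -0.4683, 0.7180).
Qᵀb = (3.4641, -3.9337).
Back-substitute: x_2 = -3.9337/3.5590 = -1.1053.
x_1 = (3.4641 − 2.3094·(-1.1053))/5.1962 = 1.1579.

x = (1.1579, -1.1053)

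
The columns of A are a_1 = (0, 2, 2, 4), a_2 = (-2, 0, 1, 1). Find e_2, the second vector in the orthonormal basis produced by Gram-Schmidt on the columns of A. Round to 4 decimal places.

e_2 = (-0.9428, -0.2357, 0.2357, 0.0000)

a_1 = (0, 2, 2, 4); ‖a_1‖ = 4.8990, so e_1 = (0.0000, 0.4082, 0.4082, 0.8165).
e_1·a_2 = 0.0000·(-2) + 0.4082·0 + 0.4082·1 + 0.8165·1 = 1.2247.
u_2 = a_2 − 1.2247·e_1 = (-2.0000, -0.5000, 0.5000, 0.0000).
‖u_2‖ = 2.1213, so e_2 = (-0.9428, -0.2357, 0.2357, 0.0000).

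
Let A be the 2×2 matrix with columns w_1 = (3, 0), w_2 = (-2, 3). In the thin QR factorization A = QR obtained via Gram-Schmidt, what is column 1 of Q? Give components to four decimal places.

w_1 = (3, 0); ‖w_1‖ = 3.0000, so e_1 = (1.0000, 0.0000).

e_1 = (1.0000, 0.0000)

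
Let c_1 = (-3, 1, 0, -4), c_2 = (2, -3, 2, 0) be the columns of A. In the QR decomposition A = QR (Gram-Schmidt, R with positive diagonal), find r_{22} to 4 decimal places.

c_1 = (-3, 1, 0, -4); ‖c_1‖ = 5.0990, so e_1 = (-0.5883, 0.1961, 0.0000, -0.7845).
e_1·c_2 = (-0.5883)·2 + 0.1961·(-3) + 0.0000·2 + (-0.7845)·0 = -1.7650.
u_2 = c_2 + 1.7650·e_1 = (0.9615, -2.6538, 2.0000, -1.3846).
r_{22} = ‖u_2‖ = 3.7262.

r_{22} = 3.7262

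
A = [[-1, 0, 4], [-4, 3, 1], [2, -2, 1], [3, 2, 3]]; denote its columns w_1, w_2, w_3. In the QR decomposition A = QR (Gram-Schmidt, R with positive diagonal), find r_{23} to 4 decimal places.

w_1 = (-1, -4, 2, 3); ‖w_1‖ = 5.4772, so q_1 = (-0.1826, -0.7303, 0.3651, 0.5477).
q_1·w_2 = (-0.1826)·0 + (-0.7303)·3 + 0.3651·(-2) + 0.5477·2 = -1.8257.
u_2 = w_2 + 1.8257·q_1 = (-0.3333, 1.6667, -1.3333, 3.0000).
‖u_2‖ = 3.6968, so q_2 = (-0.0902, 0.4508, -0.3607, 0.8115).
r_{23} = q_2·w_3 = 2.1640.

r_{23} = 2.1640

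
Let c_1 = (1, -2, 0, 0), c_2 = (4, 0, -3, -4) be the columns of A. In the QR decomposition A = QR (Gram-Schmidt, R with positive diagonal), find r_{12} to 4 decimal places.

c_1 = (1, -2, 0, 0); ‖c_1‖ = 2.2361, so q_1 = (0.4472, -0.8944, 0.0000, 0.0000).
r_{12} = q_1·c_2 = 1.7889.

r_{12} = 1.7889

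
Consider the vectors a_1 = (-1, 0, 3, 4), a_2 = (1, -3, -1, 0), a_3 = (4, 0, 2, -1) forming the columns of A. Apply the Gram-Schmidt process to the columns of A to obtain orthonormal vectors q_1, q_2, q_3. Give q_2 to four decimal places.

q_2 = (0.2626, -0.9309, -0.1671, 0.1910)

q_1 = a_1/‖a_1‖ = (-1, 0, 3, 4)/5.0990 = (-0.1961, 0.0000, 0.5883, 0.7845).
r_{12} = q_1·a_2 = -0.7845.
u_2 = a_2 + 0.7845·q_1 = (0.8462, -3.0000, -0.5385, 0.6154).
‖u_2‖ = 3.2225, so q_2 = (0.2626, -0.9309, -0.1671, 0.1910).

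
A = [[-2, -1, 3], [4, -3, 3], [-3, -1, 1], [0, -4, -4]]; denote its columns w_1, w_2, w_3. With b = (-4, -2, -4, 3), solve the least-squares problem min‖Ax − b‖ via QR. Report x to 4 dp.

x = (0.6069, 0.3484, -1.0533)

w_1 = (-2, 4, -3, 0); ‖w_1‖ = 5.3852, so q_1 = (-0.3714, 0.7428, -0.5571, 0.0000).
q_1·w_2 = (-0.3714)·(-1) + 0.7428·(-3) + (-0.5571)·(-1) + 0.0000·(-4) = -1.2999.
u_2 = w_2 + 1.2999·q_1 = (-1.4828, -2.0345, -1.7241, -4.0000).
‖u_2‖ = 5.0309, so q_2 = (-0.2947, -0.4044, -0.3427, -0.7951).
q_1·w_3 = (-0.3714)·3 + 0.7428·3 + (-0.5571)·1 + 0.0000·(-4) = 0.5571; q_2·w_3 = (-0.2947)·3 + (-0.4044)·3 + (-0.3427)·1 + (-0.7951)·(-4) = 0.7402.
u_3 = w_3 − 0.5571·q_1 − 0.7402·q_2 = (3.4251, 2.8856, 1.5640, -3.4114).
‖u_3‖ = 5.8431, so q_3 = (0.5862, 0.4938, 0.2677, -0.5838).
Qᵀb = (2.2283, 0.9733, -6.1546).
Back-substitute: x_3 = -6.1546/5.8431 = -1.0533.
x_2 = (0.9733 − 0.7402·(-1.0533))/5.0309 = 0.3484.
x_1 = (2.2283 + 1.2999·0.3484 − 0.5571·(-1.0533))/5.3852 = 0.6069.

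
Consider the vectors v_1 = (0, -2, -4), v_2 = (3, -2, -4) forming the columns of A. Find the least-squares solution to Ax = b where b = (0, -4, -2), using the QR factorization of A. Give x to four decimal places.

e_1 = v_1/‖v_1‖ = (0, -2, -4)/4.4721 = (0.0000, -0.4472, -0.8944).
r_{12} = e_1·v_2 = 4.4721.
u_2 = v_2 − 4.4721·e_1 = (3.0000, 0.0000, 0.0000).
‖u_2‖ = 3.0000, so e_2 = (1.0000, 0.0000, 0.0000).
Qᵀb = (3.5777, 0.0000).
Back-substitute: x_2 = 0.0000/3.0000 = 0.0000.
x_1 = (3.5777 − 4.4721·0.0000)/4.4721 = 0.8000.

x = (0.8000, 0.0000)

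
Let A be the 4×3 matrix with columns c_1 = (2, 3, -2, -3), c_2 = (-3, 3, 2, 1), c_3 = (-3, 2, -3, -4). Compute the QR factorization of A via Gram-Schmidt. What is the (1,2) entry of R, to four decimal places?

c_1 = (2, 3, -2, -3); ‖c_1‖ = 5.0990, so e_1 = (0.3922, 0.5883, -0.3922, -0.5883).
r_{12} = e_1·c_2 = -0.7845.

r_{12} = -0.7845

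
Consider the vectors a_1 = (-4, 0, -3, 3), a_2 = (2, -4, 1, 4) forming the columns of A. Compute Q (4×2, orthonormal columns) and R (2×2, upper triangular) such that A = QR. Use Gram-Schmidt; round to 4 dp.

Q = [[-0.6860, 0.3483], [0.0000, -0.6579], [-0.5145, 0.1790], [0.5145, 0.6433]], R = [[5.8310, 0.1715], [0.0000, 6.0803]]

a_1 = (-4, 0, -3, 3); ‖a_1‖ = 5.8310, so e_1 = (-0.6860, 0.0000, -0.5145, 0.5145).
e_1·a_2 = (-0.6860)·2 + 0.0000·(-4) + (-0.5145)·1 + 0.5145·4 = 0.1715.
u_2 = a_2 − 0.1715·e_1 = (2.1176, -4.0000, 1.0882, 3.9118).
‖u_2‖ = 6.0803, so e_2 = (0.3483, -0.6579, 0.1790, 0.6433).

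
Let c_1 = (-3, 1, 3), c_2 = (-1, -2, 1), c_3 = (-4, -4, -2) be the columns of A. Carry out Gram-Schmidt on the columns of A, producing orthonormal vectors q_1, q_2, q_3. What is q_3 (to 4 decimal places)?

q_3 = (-0.7071, 0.0000, -0.7071)

q_1 = c_1/‖c_1‖ = (-3, 1, 3)/4.3589 = (-0.6882, 0.2294, 0.6882).
r_{12} = q_1·c_2 = 0.9177.
u_2 = c_2 − 0.9177·q_1 = (-0.3684, -2.2105, 0.3684).
‖u_2‖ = 2.2711, so q_2 = (-0.1622, -0.9733, 0.1622).
r_{13} = q_1·c_3 = 0.4588; r_{23} = q_2·c_3 = 4.2178.
u_3 = c_3 − 0.4588·q_1 − 4.2178·q_2 = (-3.0000, 0.0000, -3.0000).
‖u_3‖ = 4.2426, so q_3 = (-0.7071, 0.0000, -0.7071).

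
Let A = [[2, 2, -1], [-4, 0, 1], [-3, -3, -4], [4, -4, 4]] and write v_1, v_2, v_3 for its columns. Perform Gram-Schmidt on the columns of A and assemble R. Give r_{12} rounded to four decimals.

v_1 = (2, -4, -3, 4); ‖v_1‖ = 6.7082, so q_1 = (0.2981, -0.5963, -0.4472, 0.5963).
r_{12} = q_1·v_2 = -0.4472.

r_{12} = -0.4472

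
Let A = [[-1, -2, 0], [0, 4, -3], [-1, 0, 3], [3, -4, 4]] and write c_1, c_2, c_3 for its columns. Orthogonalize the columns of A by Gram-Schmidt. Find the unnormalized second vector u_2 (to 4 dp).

u_2 = (-2.9091, 4.0000, -0.9091, -1.2727)

e_1 = c_1/‖c_1‖ = (-1, 0, -1, 3)/3.3166 = (-0.3015, 0.0000, -0.3015, 0.9045).
r_{12} = e_1·c_2 = -3.0151.
u_2 = c_2 + 3.0151·e_1 = (-2.9091, 4.0000, -0.9091, -1.2727).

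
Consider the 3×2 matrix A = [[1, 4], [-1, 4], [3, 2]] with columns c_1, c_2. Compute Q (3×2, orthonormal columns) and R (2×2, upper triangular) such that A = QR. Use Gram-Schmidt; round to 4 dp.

c_1 = (1, -1, 3); ‖c_1‖ = 3.3166, so q_1 = (0.3015, -0.3015, 0.9045).
q_1·c_2 = 0.3015·4 + (-0.3015)·4 + 0.9045·2 = 1.8091.
u_2 = c_2 − 1.8091·q_1 = (3.4545, 4.5455, 0.3636).
‖u_2‖ = 5.7208, so q_2 = (0.6039, 0.7946, 0.0636).

Q = [[0.3015, 0.6039], [-0.3015, 0.7946], [0.9045, 0.0636]], R = [[3.3166, 1.8091], [0.0000, 5.7208]]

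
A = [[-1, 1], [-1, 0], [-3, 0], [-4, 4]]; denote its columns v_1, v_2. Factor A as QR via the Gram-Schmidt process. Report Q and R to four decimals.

Q = [[-0.1925, 0.1476], [-0.1925, -0.2509], [-0.5774, -0.7528], [-0.7698, 0.5904]], R = [[5.1962, -3.2717], [0.0000, 2.5092]]

v_1 = (-1, -1, -3, -4); ‖v_1‖ = 5.1962, so e_1 = (-0.1925, -0.1925, -0.5774, -0.7698).
e_1·v_2 = (-0.1925)·1 + (-0.1925)·0 + (-0.5774)·0 + (-0.7698)·4 = -3.2717.
u_2 = v_2 + 3.2717·e_1 = (0.3704, -0.6296, -1.8889, 1.4815).
‖u_2‖ = 2.5092, so e_2 = (0.1476, -0.2509, -0.7528, 0.5904).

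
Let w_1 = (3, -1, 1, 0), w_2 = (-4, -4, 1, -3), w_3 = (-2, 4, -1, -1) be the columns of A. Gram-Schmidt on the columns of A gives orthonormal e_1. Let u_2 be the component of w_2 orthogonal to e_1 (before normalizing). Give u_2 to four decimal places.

e_1 = w_1/‖w_1‖ = (3, -1, 1, 0)/3.3166 = (0.9045, -0.3015, 0.3015, 0.0000).
r_{12} = e_1·w_2 = -2.1106.
u_2 = w_2 + 2.1106·e_1 = (-2.0909, -4.6364, 1.6364, -3.0000).

u_2 = (-2.0909, -4.6364, 1.6364, -3.0000)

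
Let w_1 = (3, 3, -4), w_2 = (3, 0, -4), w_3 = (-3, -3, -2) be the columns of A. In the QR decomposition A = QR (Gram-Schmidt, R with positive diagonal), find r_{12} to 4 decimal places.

q_1 = w_1/‖w_1‖ = (3, 3, -4)/5.8310 = (0.5145, 0.5145, -0.6860).
r_{12} = q_1·w_2 = 4.2875.

r_{12} = 4.2875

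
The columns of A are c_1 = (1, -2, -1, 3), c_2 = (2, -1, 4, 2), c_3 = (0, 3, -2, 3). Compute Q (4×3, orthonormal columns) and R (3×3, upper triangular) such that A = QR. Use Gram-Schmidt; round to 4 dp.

c_1 = (1, -2, -1, 3); ‖c_1‖ = 3.8730, so e_1 = (0.2582, -0.5164, -0.2582, 0.7746).
e_1·c_2 = 0.2582·2 + (-0.5164)·(-1) + (-0.2582)·4 + 0.7746·2 = 1.5492.
u_2 = c_2 − 1.5492·e_1 = (1.6000, -0.2000, 4.4000, 0.8000).
‖u_2‖ = 4.7539, so e_2 = (0.3366, -0.0421, 0.9255, 0.1683).
e_1·c_3 = 0.2582·0 + (-0.5164)·3 + (-0.2582)·(-2) + 0.7746·3 = 1.2910; e_2·c_3 = 0.3366·0 + (-0.0421)·3 + 0.9255·(-2) + 0.1683·3 = -1.4725.
u_3 = c_3 − 1.2910·e_1 + 1.4725·e_2 = (0.1622, 3.6047, -0.3038, 2.2478).
‖u_3‖ = 4.2621, so e_3 = (0.0381, 0.8458, -0.0713, 0.5274).

Q = [[0.2582, 0.3366, 0.0381], [-0.5164, -0.0421, 0.8458], [-0.2582, 0.9255, -0.0713], [0.7746, 0.1683, 0.5274]], R = [[3.8730, 1.5492, 1.2910], [0.0000, 4.7539, -1.4725], [0.0000, 0.0000, 4.2621]]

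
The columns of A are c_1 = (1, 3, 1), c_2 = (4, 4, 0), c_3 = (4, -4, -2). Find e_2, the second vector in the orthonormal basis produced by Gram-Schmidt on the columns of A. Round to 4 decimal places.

c_1 = (1, 3, 1); ‖c_1‖ = 3.3166, so e_1 = (0.3015, 0.9045, 0.3015).
e_1·c_2 = 0.3015·4 + 0.9045·4 + 0.3015·0 = 4.8242.
u_2 = c_2 − 4.8242·e_1 = (2.5455, -0.3636, -1.4545).
‖u_2‖ = 2.9542, so e_2 = (0.8616, -0.1231, -0.4924).

e_2 = (0.8616, -0.1231, -0.4924)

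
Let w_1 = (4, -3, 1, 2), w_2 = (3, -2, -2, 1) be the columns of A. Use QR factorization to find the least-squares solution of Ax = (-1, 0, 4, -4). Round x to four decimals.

x = (0.5833, -1.4167)

w_1 = (4, -3, 1, 2); ‖w_1‖ = 5.4772, so e_1 = (0.7303, -0.5477, 0.1826, 0.3651).
e_1·w_2 = 0.7303·3 + (-0.5477)·(-2) + 0.1826·(-2) + 0.3651·1 = 3.2863.
u_2 = w_2 − 3.2863·e_1 = (0.6000, -0.2000, -2.6000, -0.2000).
‖u_2‖ = 2.6833, so e_2 = (0.2236, -0.0745, -0.9690, -0.0745).
Qᵀb = (-1.4606, -3.8013).
Back-substitute: x_2 = -3.8013/2.6833 = -1.4167.
x_1 = (-1.4606 − 3.2863·(-1.4167))/5.4772 = 0.5833.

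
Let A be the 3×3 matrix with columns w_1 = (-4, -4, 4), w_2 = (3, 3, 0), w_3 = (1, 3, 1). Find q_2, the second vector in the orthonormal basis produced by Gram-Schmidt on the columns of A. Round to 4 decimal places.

q_1 = w_1/‖w_1‖ = (-4, -4, 4)/6.9282 = (-0.5774, -0.5774, 0.5774).
r_{12} = q_1·w_2 = -3.4641.
u_2 = w_2 + 3.4641·q_1 = (1.0000, 1.0000, 2.0000).
‖u_2‖ = 2.4495, so q_2 = (0.4082, 0.4082, 0.8165).

q_2 = (0.4082, 0.4082, 0.8165)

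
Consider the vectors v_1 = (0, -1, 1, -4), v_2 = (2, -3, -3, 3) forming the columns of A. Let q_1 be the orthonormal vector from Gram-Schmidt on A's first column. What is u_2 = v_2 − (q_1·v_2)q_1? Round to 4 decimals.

u_2 = (2.0000, -3.6667, -2.3333, 0.3333)

q_1 = v_1/‖v_1‖ = (0, -1, 1, -4)/4.2426 = (0.0000, -0.2357, 0.2357, -0.9428).
r_{12} = q_1·v_2 = -2.8284.
u_2 = v_2 + 2.8284·q_1 = (2.0000, -3.6667, -2.3333, 0.3333).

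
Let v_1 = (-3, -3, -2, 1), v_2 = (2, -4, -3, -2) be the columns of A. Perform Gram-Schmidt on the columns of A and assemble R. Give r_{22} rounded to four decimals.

r_{22} = 5.3528

v_1 = (-3, -3, -2, 1); ‖v_1‖ = 4.7958, so q_1 = (-0.6255, -0.6255, -0.4170, 0.2085).
q_1·v_2 = (-0.6255)·2 + (-0.6255)·(-4) + (-0.4170)·(-3) + 0.2085·(-2) = 2.0851.
u_2 = v_2 − 2.0851·q_1 = (3.3043, -2.6957, -2.1304, -2.4348).
r_{22} = ‖u_2‖ = 5.3528.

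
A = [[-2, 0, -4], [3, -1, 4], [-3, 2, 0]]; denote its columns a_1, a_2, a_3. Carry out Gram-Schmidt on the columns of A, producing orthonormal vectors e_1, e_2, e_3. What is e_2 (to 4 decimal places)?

e_2 = (-0.7126, 0.1980, 0.6730)

a_1 = (-2, 3, -3); ‖a_1‖ = 4.6904, so e_1 = (-0.4264, 0.6396, -0.6396).
e_1·a_2 = (-0.4264)·0 + 0.6396·(-1) + (-0.6396)·2 = -1.9188.
u_2 = a_2 + 1.9188·e_1 = (-0.8182, 0.2273, 0.7727).
‖u_2‖ = 1.1481, so e_2 = (-0.7126, 0.1980, 0.6730).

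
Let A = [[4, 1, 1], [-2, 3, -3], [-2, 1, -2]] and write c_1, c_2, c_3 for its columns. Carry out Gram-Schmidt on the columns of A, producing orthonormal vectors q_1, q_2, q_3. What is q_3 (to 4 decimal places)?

c_1 = (4, -2, -2); ‖c_1‖ = 4.8990, so q_1 = (0.8165, -0.4082, -0.4082).
q_1·c_2 = 0.8165·1 + (-0.4082)·3 + (-0.4082)·1 = -0.8165.
u_2 = c_2 + 0.8165·q_1 = (1.6667, 2.6667, 0.6667).
‖u_2‖ = 3.2146, so q_2 = (0.5185, 0.8296, 0.2074).
q_1·c_3 = 0.8165·1 + (-0.4082)·(-3) + (-0.4082)·(-2) = 2.8577; q_2·c_3 = 0.5185·1 + 0.8296·(-3) + 0.2074·(-2) = -2.3850.
u_3 = c_3 − 2.8577·q_1 + 2.3850·q_2 = (-0.0968, 0.1452, -0.3387).
‖u_3‖ = 0.3810, so q_3 = (-0.2540, 0.3810, -0.8890).

q_3 = (-0.2540, 0.3810, -0.8890)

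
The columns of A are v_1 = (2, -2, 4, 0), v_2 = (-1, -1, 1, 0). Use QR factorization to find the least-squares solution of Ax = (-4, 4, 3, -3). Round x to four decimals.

x = (-0.4286, 1.5714)

v_1 = (2, -2, 4, 0); ‖v_1‖ = 4.8990, so q_1 = (0.4082, -0.4082, 0.8165, 0.0000).
q_1·v_2 = 0.4082·(-1) + (-0.4082)·(-1) + 0.8165·1 + 0.0000·0 = 0.8165.
u_2 = v_2 − 0.8165·q_1 = (-1.3333, -0.6667, 0.3333, 0.0000).
‖u_2‖ = 1.5275, so q_2 = (-0.8729, -0.4364, 0.2182, 0.0000).
Qᵀb = (-0.8165, 2.4004).
Back-substitute: x_2 = 2.4004/1.5275 = 1.5714.
x_1 = (-0.8165 − 0.8165·1.5714)/4.8990 = -0.4286.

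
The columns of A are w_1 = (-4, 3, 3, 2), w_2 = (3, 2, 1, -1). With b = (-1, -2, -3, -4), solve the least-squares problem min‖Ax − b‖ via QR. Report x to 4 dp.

w_1 = (-4, 3, 3, 2); ‖w_1‖ = 6.1644, so q_1 = (-0.6489, 0.4867, 0.4867, 0.3244).
q_1·w_2 = (-0.6489)·3 + 0.4867·2 + 0.4867·1 + 0.3244·(-1) = -0.8111.
u_2 = w_2 + 0.8111·q_1 = (2.4737, 2.3947, 1.3947, -0.7368).
‖u_2‖ = 3.7871, so q_2 = (0.6532, 0.6323, 0.3683, -0.1946).
Qᵀb = (-3.0822, -2.2445).
Back-substitute: x_2 = -2.2445/3.7871 = -0.5927.
x_1 = (-3.0822 + 0.8111·(-0.5927))/6.1644 = -0.5780.

x = (-0.5780, -0.5927)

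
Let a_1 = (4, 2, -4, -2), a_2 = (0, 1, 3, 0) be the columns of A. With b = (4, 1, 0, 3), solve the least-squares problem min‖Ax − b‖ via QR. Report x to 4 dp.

x = (0.4333, 0.5333)

a_1 = (4, 2, -4, -2); ‖a_1‖ = 6.3246, so q_1 = (0.6325, 0.3162, -0.6325, -0.3162).
q_1·a_2 = 0.6325·0 + 0.3162·1 + (-0.6325)·3 + (-0.3162)·0 = -1.5811.
u_2 = a_2 + 1.5811·q_1 = (1.0000, 1.5000, 2.0000, -0.5000).
‖u_2‖ = 2.7386, so q_2 = (0.3651, 0.5477, 0.7303, -0.1826).
Qᵀb = (1.8974, 1.4606).
Back-substitute: x_2 = 1.4606/2.7386 = 0.5333.
x_1 = (1.8974 + 1.5811·0.5333)/6.3246 = 0.4333.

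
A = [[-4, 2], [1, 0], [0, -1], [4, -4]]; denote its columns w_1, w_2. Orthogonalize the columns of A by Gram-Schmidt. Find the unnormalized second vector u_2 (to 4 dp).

e_1 = w_1/‖w_1‖ = (-4, 1, 0, 4)/5.7446 = (-0.6963, 0.1741, 0.0000, 0.6963).
r_{12} = e_1·w_2 = -4.1779.
u_2 = w_2 + 4.1779·e_1 = (-0.9091, 0.7273, -1.0000, -1.0909).

u_2 = (-0.9091, 0.7273, -1.0000, -1.0909)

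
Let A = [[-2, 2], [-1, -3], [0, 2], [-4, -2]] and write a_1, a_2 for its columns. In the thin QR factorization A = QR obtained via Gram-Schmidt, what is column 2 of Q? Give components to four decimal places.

q_2 = (0.6172, -0.6172, 0.4629, -0.1543)

a_1 = (-2, -1, 0, -4); ‖a_1‖ = 4.5826, so q_1 = (-0.4364, -0.2182, 0.0000, -0.8729).
q_1·a_2 = (-0.4364)·2 + (-0.2182)·(-3) + 0.0000·2 + (-0.8729)·(-2) = 1.5275.
u_2 = a_2 − 1.5275·q_1 = (2.6667, -2.6667, 2.0000, -0.6667).
‖u_2‖ = 4.3205, so q_2 = (0.6172, -0.6172, 0.4629, -0.1543).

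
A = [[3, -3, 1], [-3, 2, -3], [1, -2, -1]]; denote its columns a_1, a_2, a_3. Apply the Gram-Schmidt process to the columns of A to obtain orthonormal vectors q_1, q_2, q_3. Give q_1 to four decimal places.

q_1 = (0.6882, -0.6882, 0.2294)

a_1 = (3, -3, 1); ‖a_1‖ = 4.3589, so q_1 = (0.6882, -0.6882, 0.2294).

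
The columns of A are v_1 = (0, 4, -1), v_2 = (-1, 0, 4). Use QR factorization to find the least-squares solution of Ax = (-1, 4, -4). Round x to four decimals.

x = (1.0256, -0.6410)

v_1 = (0, 4, -1); ‖v_1‖ = 4.1231, so e_1 = (0.0000, 0.9701, -0.2425).
e_1·v_2 = 0.0000·(-1) + 0.9701·0 + (-0.2425)·4 = -0.9701.
u_2 = v_2 + 0.9701·e_1 = (-1.0000, 0.9412, 3.7647).
‖u_2‖ = 4.0073, so e_2 = (-0.2495, 0.2349, 0.9395).
Qᵀb = (4.8507, -2.5688).
Back-substitute: x_2 = -2.5688/4.0073 = -0.6410.
x_1 = (4.8507 + 0.9701·(-0.6410))/4.1231 = 1.0256.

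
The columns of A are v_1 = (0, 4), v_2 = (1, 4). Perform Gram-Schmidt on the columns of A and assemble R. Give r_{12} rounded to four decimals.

v_1 = (0, 4); ‖v_1‖ = 4.0000, so q_1 = (0.0000, 1.0000).
r_{12} = q_1·v_2 = 4.0000.

r_{12} = 4.0000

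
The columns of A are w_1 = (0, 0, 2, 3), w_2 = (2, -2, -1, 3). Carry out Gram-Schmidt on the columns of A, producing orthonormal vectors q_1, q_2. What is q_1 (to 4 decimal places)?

q_1 = (0.0000, 0.0000, 0.5547, 0.8321)

q_1 = w_1/‖w_1‖ = (0, 0, 2, 3)/3.6056 = (0.0000, 0.0000, 0.5547, 0.8321).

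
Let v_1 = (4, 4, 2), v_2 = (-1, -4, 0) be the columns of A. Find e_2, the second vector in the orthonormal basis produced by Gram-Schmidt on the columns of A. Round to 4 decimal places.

v_1 = (4, 4, 2); ‖v_1‖ = 6.0000, so e_1 = (0.6667, 0.6667, 0.3333).
e_1·v_2 = 0.6667·(-1) + 0.6667·(-4) + 0.3333·0 = -3.3333.
u_2 = v_2 + 3.3333·e_1 = (1.2222, -1.7778, 1.1111).
‖u_2‖ = 2.4267, so e_2 = (0.5037, -0.7326, 0.4579).

e_2 = (0.5037, -0.7326, 0.4579)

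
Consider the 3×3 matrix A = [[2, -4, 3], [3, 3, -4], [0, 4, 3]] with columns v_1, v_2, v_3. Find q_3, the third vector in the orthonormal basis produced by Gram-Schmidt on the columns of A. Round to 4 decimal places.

q_1 = v_1/‖v_1‖ = (2, 3, 0)/3.6056 = (0.5547, 0.8321, 0.0000).
r_{12} = q_1·v_2 = 0.2774.
u_2 = v_2 − 0.2774·q_1 = (-4.1538, 2.7692, 4.0000).
‖u_2‖ = 6.3971, so q_2 = (-0.6493, 0.4329, 0.6253).
r_{13} = q_1·v_3 = -1.6641; r_{23} = q_2·v_3 = -1.8037.
u_3 = v_3 + 1.6641·q_1 + 1.8037·q_2 = (2.7519, -1.8346, 4.1278).
‖u_3‖ = 5.2894, so q_3 = (0.5203, -0.3468, 0.7804).

q_3 = (0.5203, -0.3468, 0.7804)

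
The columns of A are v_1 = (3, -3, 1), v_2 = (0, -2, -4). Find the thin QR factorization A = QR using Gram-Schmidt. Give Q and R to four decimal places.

v_1 = (3, -3, 1); ‖v_1‖ = 4.3589, so e_1 = (0.6882, -0.6882, 0.2294).
e_1·v_2 = 0.6882·0 + (-0.6882)·(-2) + 0.2294·(-4) = 0.4588.
u_2 = v_2 − 0.4588·e_1 = (-0.3158, -1.6842, -4.1053).
‖u_2‖ = 4.4485, so e_2 = (-0.0710, -0.3786, -0.9228).

Q = [[0.6882, -0.0710], [-0.6882, -0.3786], [0.2294, -0.9228]], R = [[4.3589, 0.4588], [0.0000, 4.4485]]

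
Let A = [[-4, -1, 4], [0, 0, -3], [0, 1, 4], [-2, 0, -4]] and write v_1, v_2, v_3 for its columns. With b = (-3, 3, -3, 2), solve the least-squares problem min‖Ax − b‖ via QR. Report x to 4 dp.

x = (0.2065, -0.4129, -0.6903)

v_1 = (-4, 0, 0, -2); ‖v_1‖ = 4.4721, so e_1 = (-0.8944, 0.0000, 0.0000, -0.4472).
e_1·v_2 = (-0.8944)·(-1) + 0.0000·0 + 0.0000·1 + (-0.4472)·0 = 0.8944.
u_2 = v_2 − 0.8944·e_1 = (-0.2000, 0.0000, 1.0000, 0.4000).
‖u_2‖ = 1.0954, so e_2 = (-0.1826, 0.0000, 0.9129, 0.3651).
e_1·v_3 = (-0.8944)·4 + 0.0000·(-3) + 0.0000·4 + (-0.4472)·(-4) = -1.7889; e_2·v_3 = (-0.1826)·4 + 0.0000·(-3) + 0.9129·4 + 0.3651·(-4) = 1.4606.
u_3 = v_3 + 1.7889·e_1 − 1.4606·e_2 = (2.6667, -3.0000, 2.6667, -5.3333).
‖u_3‖ = 7.1880, so e_3 = (0.3710, -0.4174, 0.3710, -0.7420).
Qᵀb = (1.7889, -1.4606, -4.9620).
Back-substitute: x_3 = -4.9620/7.1880 = -0.6903.
x_2 = (-1.4606 − 1.4606·(-0.6903))/1.0954 = -0.4129.
x_1 = (1.7889 − 0.8944·(-0.4129) + 1.7889·(-0.6903))/4.4721 = 0.2065.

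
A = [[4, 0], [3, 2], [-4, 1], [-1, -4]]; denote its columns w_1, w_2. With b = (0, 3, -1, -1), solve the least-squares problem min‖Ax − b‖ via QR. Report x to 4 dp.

e_1 = w_1/‖w_1‖ = (4, 3, -4, -1)/6.4807 = (0.6172, 0.4629, -0.6172, -0.1543).
r_{12} = e_1·w_2 = 0.9258.
u_2 = w_2 − 0.9258·e_1 = (-0.5714, 1.5714, 1.5714, -3.8571).
‖u_2‖ = 4.4881, so e_2 = (-0.1273, 0.3501, 0.3501, -0.8594).
Qᵀb = (2.1602, 1.5597).
Back-substitute: x_2 = 1.5597/4.4881 = 0.3475.
x_1 = (2.1602 − 0.9258·0.3475)/6.4807 = 0.2837.

x = (0.2837, 0.3475)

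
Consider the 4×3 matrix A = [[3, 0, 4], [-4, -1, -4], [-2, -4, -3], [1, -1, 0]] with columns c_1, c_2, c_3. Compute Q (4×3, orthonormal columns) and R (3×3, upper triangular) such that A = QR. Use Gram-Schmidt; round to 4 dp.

Q = [[0.5477, -0.2943, 0.7003], [-0.7303, 0.1249, 0.3311], [-0.3651, -0.8741, 0.0742], [0.1826, -0.3657, -0.6280]], R = [[5.4772, 2.0083, 6.2075], [0.0000, 3.7372, 0.9454], [0.0000, 0.0000, 1.2541]]

c_1 = (3, -4, -2, 1); ‖c_1‖ = 5.4772, so e_1 = (0.5477, -0.7303, -0.3651, 0.1826).
e_1·c_2 = 0.5477·0 + (-0.7303)·(-1) + (-0.3651)·(-4) + 0.1826·(-1) = 2.0083.
u_2 = c_2 − 2.0083·e_1 = (-1.1000, 0.4667, -3.2667, -1.3667).
‖u_2‖ = 3.7372, so e_2 = (-0.2943, 0.1249, -0.8741, -0.3657).
e_1·c_3 = 0.5477·4 + (-0.7303)·(-4) + (-0.3651)·(-3) + 0.1826·0 = 6.2075; e_2·c_3 = (-0.2943)·4 + 0.1249·(-4) + (-0.8741)·(-3) + (-0.3657)·0 = 0.9454.
u_3 = c_3 − 6.2075·e_1 − 0.9454·e_2 = (0.8783, 0.4153, 0.0931, -0.7876).
‖u_3‖ = 1.2541, so e_3 = (0.7003, 0.3311, 0.0742, -0.6280).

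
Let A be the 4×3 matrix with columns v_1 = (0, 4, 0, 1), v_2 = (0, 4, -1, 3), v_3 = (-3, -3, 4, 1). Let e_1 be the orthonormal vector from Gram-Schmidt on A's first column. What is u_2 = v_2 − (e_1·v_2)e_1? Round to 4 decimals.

v_1 = (0, 4, 0, 1); ‖v_1‖ = 4.1231, so e_1 = (0.0000, 0.9701, 0.0000, 0.2425).
e_1·v_2 = 0.0000·0 + 0.9701·4 + 0.0000·(-1) + 0.2425·3 = 4.6082.
u_2 = v_2 − 4.6082·e_1 = (0.0000, -0.4706, -1.0000, 1.8824).

u_2 = (0.0000, -0.4706, -1.0000, 1.8824)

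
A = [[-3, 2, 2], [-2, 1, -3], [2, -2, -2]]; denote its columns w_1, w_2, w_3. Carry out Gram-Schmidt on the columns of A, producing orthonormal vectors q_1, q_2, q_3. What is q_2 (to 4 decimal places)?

w_1 = (-3, -2, 2); ‖w_1‖ = 4.1231, so q_1 = (-0.7276, -0.4851, 0.4851).
q_1·w_2 = (-0.7276)·2 + (-0.4851)·1 + 0.4851·(-2) = -2.9104.
u_2 = w_2 + 2.9104·q_1 = (-0.1176, -0.4118, -0.5882).
‖u_2‖ = 0.7276, so q_2 = (-0.1617, -0.5659, -0.8085).

q_2 = (-0.1617, -0.5659, -0.8085)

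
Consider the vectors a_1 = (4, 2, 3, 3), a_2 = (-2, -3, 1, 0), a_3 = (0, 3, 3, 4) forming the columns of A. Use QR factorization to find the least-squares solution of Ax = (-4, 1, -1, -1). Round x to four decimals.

a_1 = (4, 2, 3, 3); ‖a_1‖ = 6.1644, so q_1 = (0.6489, 0.3244, 0.4867, 0.4867).
q_1·a_2 = 0.6489·(-2) + 0.3244·(-3) + 0.4867·1 + 0.4867·0 = -1.7844.
u_2 = a_2 + 1.7844·q_1 = (-0.8421, -2.4211, 1.8684, 0.8684).
‖u_2‖ = 3.2887, so q_2 = (-0.2561, -0.7362, 0.5681, 0.2641).
q_1·a_3 = 0.6489·0 + 0.3244·3 + 0.4867·3 + 0.4867·4 = 4.3800; q_2·a_3 = (-0.2561)·0 + (-0.7362)·3 + 0.5681·3 + 0.2641·4 = 0.5521.
u_3 = a_3 − 4.3800·q_1 − 0.5521·q_2 = (-2.7007, 1.9854, 0.5547, 1.7226).
‖u_3‖ = 3.8093, so q_3 = (-0.7090, 0.5212, 0.1456, 0.4522).
Qᵀb = (-3.2444, -0.5441, 2.7593).
Back-substitute: x_3 = 2.7593/3.8093 = 0.7243.
x_2 = (-0.5441 − 0.5521·0.7243)/3.2887 = -0.2871.
x_1 = (-3.2444 + 1.7844·(-0.2871) − 4.3800·0.7243)/6.1644 = -1.1241.

x = (-1.1241, -0.2871, 0.7243)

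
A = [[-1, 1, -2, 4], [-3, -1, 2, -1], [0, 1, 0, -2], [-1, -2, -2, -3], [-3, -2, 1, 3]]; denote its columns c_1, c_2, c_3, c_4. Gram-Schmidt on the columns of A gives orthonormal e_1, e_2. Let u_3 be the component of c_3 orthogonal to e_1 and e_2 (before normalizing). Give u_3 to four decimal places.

u_3 = (-2.3750, 1.2083, -0.0833, -2.1250, 0.2917)

c_1 = (-1, -3, 0, -1, -3); ‖c_1‖ = 4.4721, so e_1 = (-0.2236, -0.6708, 0.0000, -0.2236, -0.6708).
e_1·c_2 = (-0.2236)·1 + (-0.6708)·(-1) + 0.0000·1 + (-0.2236)·(-2) + (-0.6708)·(-2) = 2.2361.
u_2 = c_2 − 2.2361·e_1 = (1.5000, 0.5000, 1.0000, -1.5000, -0.5000).
‖u_2‖ = 2.4495, so e_2 = (0.6124, 0.2041, 0.4082, -0.6124, -0.2041).
e_1·c_3 = (-0.2236)·(-2) + (-0.6708)·2 + 0.0000·0 + (-0.2236)·(-2) + (-0.6708)·1 = -1.1180; e_2·c_3 = 0.6124·(-2) + 0.2041·2 + 0.4082·0 + (-0.6124)·(-2) + (-0.2041)·1 = 0.2041.
u_3 = c_3 + 1.1180·e_1 − 0.2041·e_2 = (-2.3750, 1.2083, -0.0833, -2.1250, 0.2917).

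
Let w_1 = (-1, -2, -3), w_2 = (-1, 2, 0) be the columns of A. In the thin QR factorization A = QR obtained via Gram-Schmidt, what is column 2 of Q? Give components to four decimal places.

w_1 = (-1, -2, -3); ‖w_1‖ = 3.7417, so e_1 = (-0.2673, -0.5345, -0.8018).
e_1·w_2 = (-0.2673)·(-1) + (-0.5345)·2 + (-0.8018)·0 = -0.8018.
u_2 = w_2 + 0.8018·e_1 = (-1.2143, 1.5714, -0.6429).
‖u_2‖ = 2.0874, so e_2 = (-0.5817, 0.7528, -0.3080).

e_2 = (-0.5817, 0.7528, -0.3080)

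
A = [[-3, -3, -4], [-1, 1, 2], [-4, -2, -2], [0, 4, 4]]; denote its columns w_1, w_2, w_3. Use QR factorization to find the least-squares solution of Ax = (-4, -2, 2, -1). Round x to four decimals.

w_1 = (-3, -1, -4, 0); ‖w_1‖ = 5.0990, so q_1 = (-0.5883, -0.1961, -0.7845, 0.0000).
q_1·w_2 = (-0.5883)·(-3) + (-0.1961)·1 + (-0.7845)·(-2) + 0.0000·4 = 3.1379.
u_2 = w_2 − 3.1379·q_1 = (-1.1538, 1.6154, 0.4615, 4.0000).
‖u_2‖ = 4.4893, so q_2 = (-0.2570, 0.3598, 0.1028, 0.8910).
q_1·w_3 = (-0.5883)·(-4) + (-0.1961)·2 + (-0.7845)·(-2) + 0.0000·4 = 3.5301; q_2·w_3 = (-0.2570)·(-4) + 0.3598·2 + 0.1028·(-2) + 0.8910·4 = 5.1062.
u_3 = w_3 − 3.5301·q_1 − 5.1062·q_2 = (-0.6107, 0.8550, 0.2443, -0.5496).
‖u_3‖ = 1.2106, so q_3 = (-0.5044, 0.7062, 0.2018, -0.4540).
Qᵀb = (1.1767, -0.3770, 1.4629).
Back-substitute: x_3 = 1.4629/1.2106 = 1.2083.
x_2 = (-0.3770 − 5.1062·1.2083)/4.4893 = -1.4583.
x_1 = (1.1767 − 3.1379·(-1.4583) − 3.5301·1.2083)/5.0990 = 0.2917.

x = (0.2917, -1.4583, 1.2083)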